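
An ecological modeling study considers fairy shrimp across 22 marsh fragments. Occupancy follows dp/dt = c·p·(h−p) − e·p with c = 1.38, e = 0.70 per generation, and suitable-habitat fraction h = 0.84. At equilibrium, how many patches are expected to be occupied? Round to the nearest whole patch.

p* = h − e/c = 0.84 − 0.5072 = 0.3328.
Expected occupied patches = N × p* = 22 × 0.3328 = 7.32 ≈ 7.

7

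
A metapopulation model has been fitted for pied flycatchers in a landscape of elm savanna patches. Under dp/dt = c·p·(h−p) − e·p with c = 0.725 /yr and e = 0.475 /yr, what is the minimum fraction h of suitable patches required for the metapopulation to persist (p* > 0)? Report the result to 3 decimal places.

p* = h − e/c is positive only when h > e/c.
h_min = e/c = 0.475/0.725 = 0.6552.

0.655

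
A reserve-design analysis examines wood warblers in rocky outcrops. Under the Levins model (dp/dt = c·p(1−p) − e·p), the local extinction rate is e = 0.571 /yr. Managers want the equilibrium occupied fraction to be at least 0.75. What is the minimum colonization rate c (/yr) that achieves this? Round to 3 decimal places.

p* = 1 − e/c ≥ 0.75 requires e/c ≤ 0.2500, i.e. c ≥ e/0.2500.
c_min = 0.571/0.2500 = 2.2840.

2.284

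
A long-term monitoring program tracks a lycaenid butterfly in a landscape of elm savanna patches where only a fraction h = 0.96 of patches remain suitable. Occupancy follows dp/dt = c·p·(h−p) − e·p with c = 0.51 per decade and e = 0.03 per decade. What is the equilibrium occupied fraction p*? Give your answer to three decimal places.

0.901

Setting dp/dt = 0 and dividing by p* gives c·(h−p*) = e.
So p* = h − e/c = 0.96 − 0.03/0.51 = 0.96 − 0.0588 = 0.9012.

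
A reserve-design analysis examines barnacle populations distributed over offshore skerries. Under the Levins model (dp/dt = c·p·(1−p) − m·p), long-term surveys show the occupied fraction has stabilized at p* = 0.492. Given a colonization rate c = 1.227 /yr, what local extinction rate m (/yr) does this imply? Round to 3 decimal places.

0.623

At equilibrium c(1−p*) = m.
m = 1.227 × (1 − 0.492) = 1.227 × 0.5080 = 0.6233.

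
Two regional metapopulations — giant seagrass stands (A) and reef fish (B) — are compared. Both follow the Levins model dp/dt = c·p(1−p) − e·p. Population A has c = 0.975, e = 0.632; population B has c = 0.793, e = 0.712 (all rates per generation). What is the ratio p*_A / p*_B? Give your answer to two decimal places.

3.44

A: p*_A = 1 − 0.632/0.975 = 0.3518.
B: p*_B = 1 − 0.712/0.793 = 0.1021.
p*_A / p*_B = 0.3518/0.1021 = 3.4441.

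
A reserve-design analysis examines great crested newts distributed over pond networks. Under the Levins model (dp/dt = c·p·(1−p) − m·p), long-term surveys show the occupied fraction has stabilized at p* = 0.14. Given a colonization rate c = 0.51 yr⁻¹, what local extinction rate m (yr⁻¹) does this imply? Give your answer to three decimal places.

0.439

At equilibrium c(1−p*) = m.
m = 0.51 × (1 − 0.14) = 0.51 × 0.8600 = 0.4386.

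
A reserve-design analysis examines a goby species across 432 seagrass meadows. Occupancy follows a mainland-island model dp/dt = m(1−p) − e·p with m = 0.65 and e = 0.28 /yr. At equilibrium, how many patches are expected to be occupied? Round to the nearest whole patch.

p* = m/(m+e) = 0.65/0.9300 = 0.6989.
Expected occupied patches = N × p* = 432 × 0.6989 = 301.94 ≈ 302.

302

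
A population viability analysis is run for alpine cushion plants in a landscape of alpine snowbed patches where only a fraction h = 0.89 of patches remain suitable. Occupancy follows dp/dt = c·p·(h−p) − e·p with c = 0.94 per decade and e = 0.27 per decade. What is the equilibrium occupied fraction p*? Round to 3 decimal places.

0.603

Setting dp/dt = 0 and dividing by p* gives c·(h−p*) = e.
So p* = h − e/c = 0.89 − 0.27/0.94 = 0.89 − 0.2872 = 0.6028.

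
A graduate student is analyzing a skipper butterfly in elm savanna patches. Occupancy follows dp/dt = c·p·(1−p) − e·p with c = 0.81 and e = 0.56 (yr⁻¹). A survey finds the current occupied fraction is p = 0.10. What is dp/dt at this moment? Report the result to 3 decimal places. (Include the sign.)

Colonization term: c·p·(1−p) = 0.81×0.10×0.9000 = 0.07290.
Extinction term: e·p = 0.05600.
dp/dt = 0.07290 − 0.05600 = 0.01690.

0.017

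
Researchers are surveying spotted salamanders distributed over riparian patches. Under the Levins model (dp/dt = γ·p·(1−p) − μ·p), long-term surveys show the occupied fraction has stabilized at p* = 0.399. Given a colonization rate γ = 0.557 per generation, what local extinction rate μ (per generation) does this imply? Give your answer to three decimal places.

At equilibrium γ(1−p*) = μ.
μ = 0.557 × (1 − 0.399) = 0.557 × 0.6010 = 0.3348.

0.335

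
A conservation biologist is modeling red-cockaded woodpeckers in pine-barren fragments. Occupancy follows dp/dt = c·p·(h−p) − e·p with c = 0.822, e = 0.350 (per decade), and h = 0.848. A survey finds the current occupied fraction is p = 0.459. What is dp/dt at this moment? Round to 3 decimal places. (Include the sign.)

-0.014

Colonization term: c·p·(h−p) = 0.822×0.459×0.3890 = 0.14677.
Extinction term: e·p = 0.16065.
dp/dt = 0.14677 − 0.16065 = -0.01388.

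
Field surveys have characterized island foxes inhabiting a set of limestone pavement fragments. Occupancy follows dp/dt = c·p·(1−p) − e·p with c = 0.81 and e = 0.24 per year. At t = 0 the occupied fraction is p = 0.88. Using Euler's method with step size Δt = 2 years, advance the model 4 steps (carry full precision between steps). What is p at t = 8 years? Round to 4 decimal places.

0.7037

Update rule: p ← p + [c·p·(1−p) − e·p]·Δt with Δt = 2.
t = 2: p = 0.88000 + (-0.25133) = 0.62867
t = 4: p = 0.62867 + (+0.07642) = 0.70509
t = 6: p = 0.70509 + (-0.00158) = 0.70351
t = 8: p = 0.70351 + (+0.00022) = 0.70373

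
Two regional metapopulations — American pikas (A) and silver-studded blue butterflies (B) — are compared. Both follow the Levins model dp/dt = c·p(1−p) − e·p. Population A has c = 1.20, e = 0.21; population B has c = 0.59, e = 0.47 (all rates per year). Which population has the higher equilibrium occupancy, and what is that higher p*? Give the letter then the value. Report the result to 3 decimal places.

A, 0.825

A: p*_A = 1 − 0.21/1.20 = 0.8250.
B: p*_B = 1 − 0.47/0.59 = 0.2034.
A is higher at 0.8250.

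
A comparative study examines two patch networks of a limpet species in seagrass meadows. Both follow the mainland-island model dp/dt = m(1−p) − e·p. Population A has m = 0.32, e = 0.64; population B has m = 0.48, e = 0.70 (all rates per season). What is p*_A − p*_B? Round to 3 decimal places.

-0.073

A: p*_A = m/(m+e) = 0.32/0.9600 = 0.3333.
B: p*_B = 0.48/1.1800 = 0.4068.
p*_A − p*_B = 0.3333 − 0.4068 = -0.0734.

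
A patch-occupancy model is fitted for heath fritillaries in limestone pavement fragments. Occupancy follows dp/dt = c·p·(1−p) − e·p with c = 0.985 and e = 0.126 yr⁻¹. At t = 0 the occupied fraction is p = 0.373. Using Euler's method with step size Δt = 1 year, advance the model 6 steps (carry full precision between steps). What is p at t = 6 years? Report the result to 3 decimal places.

0.872

Update rule: p ← p + [c·p·(1−p) − e·p]·Δt with Δt = 1.
p: 0.37300 → 0.55636  (Δp = +0.18336)
p: 0.55636 → 0.72938  (Δp = +0.17302)
p: 0.72938 → 0.83190  (Δp = +0.10252)
p: 0.83190 → 0.86483  (Δp = +0.03292)
p: 0.86483 → 0.87101  (Δp = +0.00618)
p: 0.87101 → 0.87193  (Δp = +0.00092)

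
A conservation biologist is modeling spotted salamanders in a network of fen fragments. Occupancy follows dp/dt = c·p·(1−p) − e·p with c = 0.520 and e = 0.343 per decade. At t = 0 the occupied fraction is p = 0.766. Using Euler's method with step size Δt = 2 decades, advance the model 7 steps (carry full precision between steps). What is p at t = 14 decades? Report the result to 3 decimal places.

Update rule: p ← p + [c·p·(1−p) − e·p]·Δt with Δt = 2.
step 1: Δp = -0.33906, p = 0.42694
step 2: Δp = -0.03843, p = 0.38851
step 3: Δp = -0.01944, p = 0.36906
step 4: Δp = -0.01101, p = 0.35806
step 5: Δp = -0.00658, p = 0.35148
step 6: Δp = -0.00405, p = 0.34742
step 7: Δp = -0.00254, p = 0.34488

0.345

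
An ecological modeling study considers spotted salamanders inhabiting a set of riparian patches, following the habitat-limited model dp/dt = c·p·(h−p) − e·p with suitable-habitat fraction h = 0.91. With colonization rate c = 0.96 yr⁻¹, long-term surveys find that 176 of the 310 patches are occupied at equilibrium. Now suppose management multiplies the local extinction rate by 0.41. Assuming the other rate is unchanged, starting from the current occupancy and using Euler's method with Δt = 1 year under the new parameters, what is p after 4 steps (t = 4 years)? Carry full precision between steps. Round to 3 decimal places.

0.767

Observed p* = 176/310 = 0.56774.
Balance c(h−p*) = e gives e = 0.96×(0.91 − 0.56774) = 0.32857.
Starting from p₀ = 0.56774; update p ← p + (dp/dt)·Δt with the new parameters.
t = 1: p = 0.56774 + (+0.11006) = 0.67780
t = 2: p = 0.67780 + (+0.05978) = 0.73758
t = 3: p = 0.73758 + (+0.02272) = 0.76031
t = 4: p = 0.76031 + (+0.00684) = 0.76714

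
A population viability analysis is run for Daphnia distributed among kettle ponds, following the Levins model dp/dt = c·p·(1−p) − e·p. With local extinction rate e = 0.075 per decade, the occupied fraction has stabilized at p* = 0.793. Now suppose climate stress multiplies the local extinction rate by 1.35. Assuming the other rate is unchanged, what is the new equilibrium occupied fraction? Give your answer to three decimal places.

Balance c(1−p*) = e gives c = e/(1 − 0.79300) = 0.075/0.20700 = 0.36232.
New p* = 1 − e/c = 1 − 0.10125/0.36232 = 0.72055.

0.721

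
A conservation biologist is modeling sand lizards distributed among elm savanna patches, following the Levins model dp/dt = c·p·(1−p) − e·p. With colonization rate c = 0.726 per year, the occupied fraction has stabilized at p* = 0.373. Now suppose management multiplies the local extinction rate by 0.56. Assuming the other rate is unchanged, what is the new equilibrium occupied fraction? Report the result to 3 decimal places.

0.649

Balance c(1−p*) = e gives e = 0.726×(1 − 0.37300) = 0.45520.
New p* = 1 − e/c = 1 − 0.25491/0.72600 = 0.64888.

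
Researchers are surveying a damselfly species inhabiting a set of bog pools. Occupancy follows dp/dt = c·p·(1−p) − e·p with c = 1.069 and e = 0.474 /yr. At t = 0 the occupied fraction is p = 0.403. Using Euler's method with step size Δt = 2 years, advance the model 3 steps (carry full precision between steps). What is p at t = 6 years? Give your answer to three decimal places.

Update rule: p ← p + [c·p·(1−p) − e·p]·Δt with Δt = 2.
step 1: Δp = +0.13234, p = 0.53534
step 2: Δp = +0.02433, p = 0.55967
step 3: Δp = -0.00368, p = 0.55599

0.556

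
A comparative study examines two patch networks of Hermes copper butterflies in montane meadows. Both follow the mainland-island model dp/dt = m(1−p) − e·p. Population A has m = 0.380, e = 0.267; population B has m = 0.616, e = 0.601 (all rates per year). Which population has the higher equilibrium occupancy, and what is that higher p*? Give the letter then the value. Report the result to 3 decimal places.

A: p*_A = m/(m+e) = 0.380/0.6470 = 0.5873.
B: p*_B = 0.616/1.2170 = 0.5062.
A is higher at 0.5873.

A, 0.587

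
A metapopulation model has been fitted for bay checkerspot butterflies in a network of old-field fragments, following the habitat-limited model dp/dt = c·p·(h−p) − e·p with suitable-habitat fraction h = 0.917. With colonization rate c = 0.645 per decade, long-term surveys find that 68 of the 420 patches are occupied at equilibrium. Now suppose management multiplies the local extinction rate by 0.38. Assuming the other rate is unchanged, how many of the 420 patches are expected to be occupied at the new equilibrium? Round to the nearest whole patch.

Observed p* = 68/420 = 0.16190.
Balance c(h−p*) = e gives e = 0.645×(0.917 − 0.16190) = 0.48704.
New p* = 0.917 − e/c = 0.917 − 0.18508/0.64500 = 0.63005.
Expected occupied = 420 × 0.63005 = 264.62 ≈ 265.

265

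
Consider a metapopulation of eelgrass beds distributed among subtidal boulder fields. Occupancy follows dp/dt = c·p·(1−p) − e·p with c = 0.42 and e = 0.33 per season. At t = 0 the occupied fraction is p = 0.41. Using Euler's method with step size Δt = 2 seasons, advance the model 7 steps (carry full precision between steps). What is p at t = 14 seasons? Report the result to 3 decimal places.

0.239

Update rule: p ← p + [c·p·(1−p) − e·p]·Δt with Δt = 2.
step 1: Δp = -0.06740, p = 0.34260
step 2: Δp = -0.03693, p = 0.30567
step 3: Δp = -0.02346, p = 0.28221
step 4: Δp = -0.01610, p = 0.26611
step 5: Δp = -0.01158, p = 0.25452
step 6: Δp = -0.00860, p = 0.24592
step 7: Δp = -0.00653, p = 0.23939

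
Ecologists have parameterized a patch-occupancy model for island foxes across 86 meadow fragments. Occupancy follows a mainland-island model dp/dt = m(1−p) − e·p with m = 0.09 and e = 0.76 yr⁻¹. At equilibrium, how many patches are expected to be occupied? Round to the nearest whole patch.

9

p* = m/(m+e) = 0.09/0.8500 = 0.1059.
Expected occupied patches = N × p* = 86 × 0.1059 = 9.11 ≈ 9.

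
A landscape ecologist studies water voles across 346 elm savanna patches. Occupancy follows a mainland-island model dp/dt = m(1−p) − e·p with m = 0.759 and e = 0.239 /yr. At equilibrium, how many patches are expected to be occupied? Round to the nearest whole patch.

263

p* = m/(m+e) = 0.759/0.9980 = 0.7605.
Expected occupied patches = N × p* = 346 × 0.7605 = 263.14 ≈ 263.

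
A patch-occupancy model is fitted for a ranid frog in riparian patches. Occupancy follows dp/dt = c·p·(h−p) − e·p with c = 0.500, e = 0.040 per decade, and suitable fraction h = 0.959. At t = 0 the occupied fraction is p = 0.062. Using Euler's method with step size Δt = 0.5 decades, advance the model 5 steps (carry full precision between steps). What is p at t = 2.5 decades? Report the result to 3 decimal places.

0.152

Update rule: p ← p + [c·p·(h−p) − e·p]·Δt with Δt = 0.5.
p: 0.06200 → 0.07466  (Δp = +0.01266)
p: 0.07466 → 0.08968  (Δp = +0.01501)
p: 0.08968 → 0.10737  (Δp = +0.01770)
p: 0.10737 → 0.12809  (Δp = +0.02071)
p: 0.12809 → 0.15213  (Δp = +0.02405)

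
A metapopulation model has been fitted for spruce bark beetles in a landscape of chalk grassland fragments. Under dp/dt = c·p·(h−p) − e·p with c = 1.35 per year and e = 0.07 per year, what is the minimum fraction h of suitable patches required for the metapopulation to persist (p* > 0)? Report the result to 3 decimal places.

0.052

p* = h − e/c is positive only when h > e/c.
h_min = e/c = 0.07/1.35 = 0.0519.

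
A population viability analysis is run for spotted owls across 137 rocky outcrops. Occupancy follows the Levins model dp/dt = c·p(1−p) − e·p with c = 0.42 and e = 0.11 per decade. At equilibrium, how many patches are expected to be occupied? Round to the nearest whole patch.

101

p* = 1 − e/c = 1 − 0.11/0.42 = 0.7381.
Expected occupied patches = N × p* = 137 × 0.7381 = 101.12 ≈ 101.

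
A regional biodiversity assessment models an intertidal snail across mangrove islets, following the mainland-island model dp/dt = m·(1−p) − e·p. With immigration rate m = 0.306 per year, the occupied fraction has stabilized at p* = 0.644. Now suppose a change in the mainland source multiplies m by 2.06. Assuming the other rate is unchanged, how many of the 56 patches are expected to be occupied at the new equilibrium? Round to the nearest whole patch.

44

Balance m(1−p*) = e·p* gives e = m(1−p*)/p* = 0.306×0.35600/0.64400 = 0.16916.
New p* = m/(m+e) = 0.63036/(0.63036+0.16916) = 0.78842.
Expected occupied = 56 × 0.78842 = 44.15 ≈ 44.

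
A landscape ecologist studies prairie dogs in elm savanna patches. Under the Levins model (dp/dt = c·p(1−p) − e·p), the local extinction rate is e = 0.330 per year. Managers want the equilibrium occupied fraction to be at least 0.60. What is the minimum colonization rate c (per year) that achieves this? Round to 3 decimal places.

p* = 1 − e/c ≥ 0.60 requires e/c ≤ 0.4000, i.e. c ≥ e/0.4000.
c_min = 0.330/0.4000 = 0.8250.

0.825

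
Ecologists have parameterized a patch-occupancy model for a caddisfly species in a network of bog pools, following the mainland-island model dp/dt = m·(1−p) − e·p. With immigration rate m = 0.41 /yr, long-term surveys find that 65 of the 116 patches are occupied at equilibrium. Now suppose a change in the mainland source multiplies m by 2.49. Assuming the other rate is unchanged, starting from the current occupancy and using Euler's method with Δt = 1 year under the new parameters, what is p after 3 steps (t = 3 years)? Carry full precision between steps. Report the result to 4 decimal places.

0.7684

Observed p* = 65/116 = 0.56034.
Balance m(1−p*) = e·p* gives e = m(1−p*)/p* = 0.41×0.43966/0.56034 = 0.32169.
Starting from p₀ = 0.56034; update p ← p + (dp/dt)·Δt with the new parameters.
t = 1: p = 0.56034 + (+0.26859) = 0.82893
t = 2: p = 0.82893 + (-0.09202) = 0.73691
t = 3: p = 0.73691 + (+0.03152) = 0.76844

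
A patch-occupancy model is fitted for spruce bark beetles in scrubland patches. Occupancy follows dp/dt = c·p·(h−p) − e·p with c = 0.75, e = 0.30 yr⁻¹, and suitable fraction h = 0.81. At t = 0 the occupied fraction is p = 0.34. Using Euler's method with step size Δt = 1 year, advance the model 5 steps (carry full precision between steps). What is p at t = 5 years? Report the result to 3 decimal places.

0.396

Update rule: p ← p + [c·p·(h−p) − e·p]·Δt with Δt = 1.
t = 1: p = 0.34000 + (+0.01785) = 0.35785
t = 2: p = 0.35785 + (+0.01400) = 0.37185
t = 3: p = 0.37185 + (+0.01064) = 0.38249
t = 4: p = 0.38249 + (+0.00789) = 0.39038
t = 5: p = 0.39038 + (+0.00574) = 0.39612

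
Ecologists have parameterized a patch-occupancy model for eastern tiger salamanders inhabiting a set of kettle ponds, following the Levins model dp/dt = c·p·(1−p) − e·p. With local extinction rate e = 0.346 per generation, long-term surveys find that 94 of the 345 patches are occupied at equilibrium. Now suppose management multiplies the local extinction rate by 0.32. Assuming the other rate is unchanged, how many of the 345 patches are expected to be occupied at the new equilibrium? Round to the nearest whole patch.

265

Observed p* = 94/345 = 0.27246.
Balance c(1−p*) = e gives c = e/(1 − 0.27246) = 0.346/0.72754 = 0.47558.
New p* = 1 − e/c = 1 − 0.11072/0.47558 = 0.76719.
Expected occupied = 345 × 0.76719 = 264.68 ≈ 265.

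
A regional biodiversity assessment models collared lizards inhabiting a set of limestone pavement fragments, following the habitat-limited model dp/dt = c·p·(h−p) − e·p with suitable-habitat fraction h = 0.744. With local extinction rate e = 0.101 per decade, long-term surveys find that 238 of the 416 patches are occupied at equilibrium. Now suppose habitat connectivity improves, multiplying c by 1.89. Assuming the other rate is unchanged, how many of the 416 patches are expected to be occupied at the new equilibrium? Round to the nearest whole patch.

Observed p* = 238/416 = 0.57212.
Balance c(h−p*) = e gives c = e/(0.744 − 0.57212) = 0.101/0.17188 = 0.58762.
New p* = 0.744 − e/c = 0.744 − 0.10100/1.11060 = 0.65306.
Expected occupied = 416 × 0.65306 = 271.67 ≈ 272.

272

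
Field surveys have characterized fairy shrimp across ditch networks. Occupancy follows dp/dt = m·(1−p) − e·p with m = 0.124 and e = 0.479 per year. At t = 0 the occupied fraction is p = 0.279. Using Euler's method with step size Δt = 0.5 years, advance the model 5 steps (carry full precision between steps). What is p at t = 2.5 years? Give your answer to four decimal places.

Update rule: p ← p + [m·(1−p) − e·p]·Δt with Δt = 0.5.
  1  |  dp/dt·Δt = -0.022119  |  p_1 = 0.256882
  2  |  dp/dt·Δt = -0.015450  |  p_2 = 0.241432
  3  |  dp/dt·Δt = -0.010792  |  p_3 = 0.230640
  4  |  dp/dt·Δt = -0.007538  |  p_4 = 0.223102
  5  |  dp/dt·Δt = -0.005265  |  p_5 = 0.217837

0.2178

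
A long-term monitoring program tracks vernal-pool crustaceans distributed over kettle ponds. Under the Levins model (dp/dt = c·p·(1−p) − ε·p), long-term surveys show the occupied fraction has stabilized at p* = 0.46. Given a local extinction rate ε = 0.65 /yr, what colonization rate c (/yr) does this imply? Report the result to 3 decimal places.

1.204

At equilibrium c(1−p*) = ε, so c = ε/(1−p*).
c = 0.65/(1 − 0.46) = 0.65/0.5400 = 1.2037.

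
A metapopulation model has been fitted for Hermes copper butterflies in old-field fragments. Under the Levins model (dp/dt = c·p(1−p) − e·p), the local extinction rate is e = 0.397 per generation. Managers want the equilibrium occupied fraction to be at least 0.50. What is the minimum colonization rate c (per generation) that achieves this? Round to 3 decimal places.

0.794

p* = 1 − e/c ≥ 0.50 requires e/c ≤ 0.5000, i.e. c ≥ e/0.5000.
c_min = 0.397/0.5000 = 0.7940.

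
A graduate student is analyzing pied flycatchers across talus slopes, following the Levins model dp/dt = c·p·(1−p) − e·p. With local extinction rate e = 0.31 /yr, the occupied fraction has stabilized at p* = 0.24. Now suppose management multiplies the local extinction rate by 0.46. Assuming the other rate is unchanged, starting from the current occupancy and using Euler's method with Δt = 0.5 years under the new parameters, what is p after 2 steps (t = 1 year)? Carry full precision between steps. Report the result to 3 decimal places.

Balance c(1−p*) = e gives c = e/(1 − 0.24000) = 0.31/0.76000 = 0.40789.
Starting from p₀ = 0.24000; update p ← p + (dp/dt)·Δt with the new parameters.
  1  |  dp/dt·Δt = +0.020088  |  p_1 = 0.260088
  2  |  dp/dt·Δt = +0.020704  |  p_2 = 0.280792

0.281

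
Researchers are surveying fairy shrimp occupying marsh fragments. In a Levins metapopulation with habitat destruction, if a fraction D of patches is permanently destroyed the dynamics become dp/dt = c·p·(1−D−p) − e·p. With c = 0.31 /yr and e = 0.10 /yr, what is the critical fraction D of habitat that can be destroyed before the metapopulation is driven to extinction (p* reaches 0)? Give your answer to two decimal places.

The nontrivial equilibrium is p* = (1−D) − e/c; extinction occurs when this hits zero.
So D_crit = 1 − e/c = 1 − 0.10/0.31 = 1 − 0.3226 = 0.6774.
This equals the undisturbed p*, a classic result of Lande's extension.

0.68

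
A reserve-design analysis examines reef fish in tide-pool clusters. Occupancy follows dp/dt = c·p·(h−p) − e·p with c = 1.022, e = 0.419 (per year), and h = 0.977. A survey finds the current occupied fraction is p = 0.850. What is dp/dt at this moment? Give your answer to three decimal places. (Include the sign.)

-0.246

Colonization term: c·p·(h−p) = 1.022×0.850×0.1270 = 0.11032.
Extinction term: e·p = 0.35615.
dp/dt = 0.11032 − 0.35615 = -0.24583.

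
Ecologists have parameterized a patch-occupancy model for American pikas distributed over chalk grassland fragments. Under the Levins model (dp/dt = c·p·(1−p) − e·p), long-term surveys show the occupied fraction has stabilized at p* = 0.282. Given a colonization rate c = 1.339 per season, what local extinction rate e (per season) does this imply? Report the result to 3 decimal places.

At equilibrium c(1−p*) = e.
e = 1.339 × (1 − 0.282) = 1.339 × 0.7180 = 0.9614.

0.961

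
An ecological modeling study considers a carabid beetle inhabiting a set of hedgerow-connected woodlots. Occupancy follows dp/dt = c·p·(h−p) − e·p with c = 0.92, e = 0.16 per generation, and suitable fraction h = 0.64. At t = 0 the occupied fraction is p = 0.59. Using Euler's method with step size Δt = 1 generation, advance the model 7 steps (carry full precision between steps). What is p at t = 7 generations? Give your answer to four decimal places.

0.4677

Update rule: p ← p + [c·p·(h−p) − e·p]·Δt with Δt = 1.
t = 1: p = 0.59000 + (-0.06726) = 0.52274
t = 2: p = 0.52274 + (-0.02725) = 0.49549
t = 3: p = 0.49549 + (-0.01341) = 0.48209
t = 4: p = 0.48209 + (-0.00710) = 0.47499
t = 5: p = 0.47499 + (-0.00389) = 0.47110
t = 6: p = 0.47110 + (-0.00217) = 0.46893
t = 7: p = 0.46893 + (-0.00123) = 0.46770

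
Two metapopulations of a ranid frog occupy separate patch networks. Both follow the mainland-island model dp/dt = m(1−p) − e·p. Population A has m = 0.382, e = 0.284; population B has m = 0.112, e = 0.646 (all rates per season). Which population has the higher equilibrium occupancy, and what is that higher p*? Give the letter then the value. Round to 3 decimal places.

A, 0.574

A: p*_A = m/(m+e) = 0.382/0.6660 = 0.5736.
B: p*_B = 0.112/0.7580 = 0.1478.
A is higher at 0.5736.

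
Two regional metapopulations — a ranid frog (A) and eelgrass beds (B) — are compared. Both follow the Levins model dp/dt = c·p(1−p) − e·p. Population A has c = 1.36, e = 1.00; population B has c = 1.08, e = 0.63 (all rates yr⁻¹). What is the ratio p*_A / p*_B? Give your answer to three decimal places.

A: p*_A = 1 − 1.00/1.36 = 0.2647.
B: p*_B = 1 − 0.63/1.08 = 0.4167.
p*_A / p*_B = 0.2647/0.4167 = 0.6353.

0.635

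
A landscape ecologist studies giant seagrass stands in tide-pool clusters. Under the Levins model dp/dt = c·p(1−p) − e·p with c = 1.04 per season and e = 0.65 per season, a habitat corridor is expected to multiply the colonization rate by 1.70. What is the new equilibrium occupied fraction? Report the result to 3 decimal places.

Before: p* = 1 − 0.65/1.04 = 0.3750.
After the change, c = 1.768, e = 0.65, so p* = 1 − 0.65/1.768 = 0.6324.

0.632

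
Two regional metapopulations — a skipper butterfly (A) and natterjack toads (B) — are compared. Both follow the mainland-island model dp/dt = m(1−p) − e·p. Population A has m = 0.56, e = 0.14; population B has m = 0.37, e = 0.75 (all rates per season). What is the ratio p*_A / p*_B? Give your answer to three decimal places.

A: p*_A = m/(m+e) = 0.56/0.7000 = 0.8000.
B: p*_B = 0.37/1.1200 = 0.3304.
p*_A / p*_B = 0.8000/0.3304 = 2.4216.

2.422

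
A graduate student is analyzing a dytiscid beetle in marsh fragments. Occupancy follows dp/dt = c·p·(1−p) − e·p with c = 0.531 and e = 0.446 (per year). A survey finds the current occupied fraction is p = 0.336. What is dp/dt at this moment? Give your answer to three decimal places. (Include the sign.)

-0.031

Colonization term: c·p·(1−p) = 0.531×0.336×0.6640 = 0.11847.
Extinction term: e·p = 0.14986.
dp/dt = 0.11847 − 0.14986 = -0.03139.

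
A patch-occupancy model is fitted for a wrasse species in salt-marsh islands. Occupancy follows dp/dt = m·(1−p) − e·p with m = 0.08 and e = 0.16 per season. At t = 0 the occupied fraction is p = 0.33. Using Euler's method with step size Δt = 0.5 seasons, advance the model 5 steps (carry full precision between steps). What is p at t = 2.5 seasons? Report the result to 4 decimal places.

Update rule: p ← p + [m·(1−p) − e·p]·Δt with Δt = 0.5.
p: 0.33000 → 0.33040  (Δp = +0.00040)
p: 0.33040 → 0.33075  (Δp = +0.00035)
p: 0.33075 → 0.33106  (Δp = +0.00031)
p: 0.33106 → 0.33133  (Δp = +0.00027)
p: 0.33133 → 0.33157  (Δp = +0.00024)

0.3316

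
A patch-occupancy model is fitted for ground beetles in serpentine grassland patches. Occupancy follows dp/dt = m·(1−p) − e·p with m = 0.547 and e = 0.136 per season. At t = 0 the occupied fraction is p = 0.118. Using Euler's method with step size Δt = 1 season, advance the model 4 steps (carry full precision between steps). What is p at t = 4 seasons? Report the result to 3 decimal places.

0.794

Update rule: p ← p + [m·(1−p) − e·p]·Δt with Δt = 1.
p: 0.11800 → 0.58441  (Δp = +0.46641)
p: 0.58441 → 0.73226  (Δp = +0.14785)
p: 0.73226 → 0.77913  (Δp = +0.04687)
p: 0.77913 → 0.79398  (Δp = +0.01486)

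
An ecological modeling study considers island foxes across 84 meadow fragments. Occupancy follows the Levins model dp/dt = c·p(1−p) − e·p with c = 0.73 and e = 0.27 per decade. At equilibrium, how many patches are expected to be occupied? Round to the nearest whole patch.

p* = 1 − e/c = 1 − 0.27/0.73 = 0.6301.
Expected occupied patches = N × p* = 84 × 0.6301 = 52.93 ≈ 53.

53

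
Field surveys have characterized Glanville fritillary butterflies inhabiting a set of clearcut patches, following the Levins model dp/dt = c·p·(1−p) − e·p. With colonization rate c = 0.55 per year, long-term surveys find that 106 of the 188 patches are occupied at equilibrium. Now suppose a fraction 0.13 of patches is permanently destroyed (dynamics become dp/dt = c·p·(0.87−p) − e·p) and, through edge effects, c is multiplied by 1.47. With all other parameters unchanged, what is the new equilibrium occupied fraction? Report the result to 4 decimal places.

0.5733

Observed p* = 106/188 = 0.56383.
Balance c(1−p*) = e gives e = 0.55×(1 − 0.56383) = 0.23989.
New p* = 0.87 − e/c = 0.87 − 0.23989/0.80850 = 0.57329.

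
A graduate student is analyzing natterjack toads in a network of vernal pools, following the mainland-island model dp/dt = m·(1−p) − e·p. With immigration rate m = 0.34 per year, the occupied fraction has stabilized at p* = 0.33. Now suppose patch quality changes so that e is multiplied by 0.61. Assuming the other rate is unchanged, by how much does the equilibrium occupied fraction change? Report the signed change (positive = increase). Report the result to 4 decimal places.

Balance m(1−p*) = e·p* gives e = m(1−p*)/p* = 0.34×0.67000/0.33000 = 0.69030.
New p* = m/(m+e) = 0.34000/(0.34000+0.42108) = 0.44673.
Δp* = 0.44673 − 0.33000 = +0.11673.

0.1167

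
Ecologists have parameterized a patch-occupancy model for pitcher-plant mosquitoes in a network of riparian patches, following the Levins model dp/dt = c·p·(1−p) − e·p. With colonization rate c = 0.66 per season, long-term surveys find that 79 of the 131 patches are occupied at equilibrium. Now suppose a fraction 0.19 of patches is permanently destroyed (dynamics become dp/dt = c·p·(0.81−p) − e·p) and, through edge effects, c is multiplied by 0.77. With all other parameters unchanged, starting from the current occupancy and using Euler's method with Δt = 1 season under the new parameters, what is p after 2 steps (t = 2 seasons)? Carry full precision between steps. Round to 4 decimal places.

0.4532

Observed p* = 79/131 = 0.60305.
Balance c(1−p*) = e gives e = 0.66×(1 − 0.60305) = 0.26198.
Starting from p₀ = 0.60305; update p ← p + (dp/dt)·Δt with the new parameters.
step 1: Δp = -0.09457, p = 0.50849
step 2: Δp = -0.05530, p = 0.45319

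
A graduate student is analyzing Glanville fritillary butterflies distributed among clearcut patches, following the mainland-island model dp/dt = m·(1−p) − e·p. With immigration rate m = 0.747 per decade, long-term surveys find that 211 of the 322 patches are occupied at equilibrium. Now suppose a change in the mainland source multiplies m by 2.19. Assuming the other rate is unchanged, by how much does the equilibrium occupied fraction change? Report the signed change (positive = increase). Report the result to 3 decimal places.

0.151

Observed p* = 211/322 = 0.65528.
Balance m(1−p*) = e·p* gives e = m(1−p*)/p* = 0.747×0.34472/0.65528 = 0.39297.
New p* = m/(m+e) = 1.63593/(1.63593+0.39297) = 0.80631.
Δp* = 0.80631 − 0.65528 = +0.15103.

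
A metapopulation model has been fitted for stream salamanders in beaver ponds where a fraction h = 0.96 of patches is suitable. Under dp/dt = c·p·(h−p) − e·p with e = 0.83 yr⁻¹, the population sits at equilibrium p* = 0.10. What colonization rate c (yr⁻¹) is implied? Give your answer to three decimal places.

0.965

At equilibrium c(h−p*) = e, so c = e/(h−p*).
c = 0.83/(0.96 − 0.10) = 0.83/0.8600 = 0.9651.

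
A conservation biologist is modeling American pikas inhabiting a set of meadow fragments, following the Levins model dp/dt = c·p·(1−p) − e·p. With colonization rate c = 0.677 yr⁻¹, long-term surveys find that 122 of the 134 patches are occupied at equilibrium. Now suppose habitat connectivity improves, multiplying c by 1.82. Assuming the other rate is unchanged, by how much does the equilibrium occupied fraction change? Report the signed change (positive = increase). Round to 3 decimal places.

0.040

Observed p* = 122/134 = 0.91045.
Balance c(1−p*) = e gives e = 0.677×(1 − 0.91045) = 0.06063.
New p* = 1 − e/c = 1 − 0.06063/1.23214 = 0.95079.
Δp* = 0.95079 − 0.91045 = +0.04034.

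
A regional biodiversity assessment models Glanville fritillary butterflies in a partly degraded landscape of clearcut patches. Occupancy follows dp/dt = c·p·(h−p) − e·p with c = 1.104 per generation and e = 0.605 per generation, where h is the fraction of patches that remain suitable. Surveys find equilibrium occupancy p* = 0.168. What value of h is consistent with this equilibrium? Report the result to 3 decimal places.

At equilibrium c(h−p*) = e, so h = p* + e/c.
h = 0.168 + 0.605/1.104 = 0.168 + 0.5480 = 0.7160.

0.716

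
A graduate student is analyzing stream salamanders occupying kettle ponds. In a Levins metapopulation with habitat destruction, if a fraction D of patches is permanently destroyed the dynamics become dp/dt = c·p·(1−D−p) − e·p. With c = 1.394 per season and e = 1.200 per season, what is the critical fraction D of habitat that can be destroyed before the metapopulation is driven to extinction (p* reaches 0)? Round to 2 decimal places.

The nontrivial equilibrium is p* = (1−D) − e/c; extinction occurs when this hits zero.
So D_crit = 1 − e/c = 1 − 1.200/1.394 = 1 − 0.8608 = 0.1392.
This equals the undisturbed p*, a classic result of Lande's extension.

0.14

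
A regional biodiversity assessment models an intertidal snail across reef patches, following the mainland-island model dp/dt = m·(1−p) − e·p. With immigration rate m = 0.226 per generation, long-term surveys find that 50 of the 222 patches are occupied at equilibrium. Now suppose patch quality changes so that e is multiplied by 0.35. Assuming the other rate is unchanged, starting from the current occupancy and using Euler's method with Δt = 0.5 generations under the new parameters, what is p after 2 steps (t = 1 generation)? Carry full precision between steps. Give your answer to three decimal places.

Observed p* = 50/222 = 0.22523.
Balance m(1−p*) = e·p* gives e = m(1−p*)/p* = 0.226×0.77477/0.22523 = 0.77744.
Starting from p₀ = 0.22523; update p ← p + (dp/dt)·Δt with the new parameters.
  1  |  dp/dt·Δt = +0.056907  |  p_1 = 0.282132
  2  |  dp/dt·Δt = +0.042734  |  p_2 = 0.324867

0.325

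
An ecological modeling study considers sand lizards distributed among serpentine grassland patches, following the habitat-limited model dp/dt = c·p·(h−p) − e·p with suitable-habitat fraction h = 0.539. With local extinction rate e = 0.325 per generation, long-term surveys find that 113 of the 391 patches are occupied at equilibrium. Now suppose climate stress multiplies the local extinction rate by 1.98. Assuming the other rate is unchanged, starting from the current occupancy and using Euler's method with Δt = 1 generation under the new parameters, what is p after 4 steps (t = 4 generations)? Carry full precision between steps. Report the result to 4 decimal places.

0.1186

Observed p* = 113/391 = 0.28900.
Balance c(h−p*) = e gives c = e/(0.539 − 0.28900) = 0.325/0.25000 = 1.30001.
Starting from p₀ = 0.28900; update p ← p + (dp/dt)·Δt with the new parameters.
t = 1: p = 0.28900 + (-0.09205) = 0.19696
t = 2: p = 0.19696 + (-0.03916) = 0.15779
t = 3: p = 0.15779 + (-0.02334) = 0.13445
t = 4: p = 0.13445 + (-0.01581) = 0.11864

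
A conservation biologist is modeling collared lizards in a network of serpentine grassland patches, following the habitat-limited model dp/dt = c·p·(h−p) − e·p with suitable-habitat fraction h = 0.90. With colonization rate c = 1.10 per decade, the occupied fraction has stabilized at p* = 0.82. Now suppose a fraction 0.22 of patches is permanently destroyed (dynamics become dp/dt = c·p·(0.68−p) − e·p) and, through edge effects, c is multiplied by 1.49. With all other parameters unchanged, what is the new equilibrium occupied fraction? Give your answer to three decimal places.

0.626

Balance c(h−p*) = e gives e = 1.10×(0.9 − 0.82000) = 0.08800.
New p* = 0.68 − e/c = 0.68 − 0.08800/1.63900 = 0.62631.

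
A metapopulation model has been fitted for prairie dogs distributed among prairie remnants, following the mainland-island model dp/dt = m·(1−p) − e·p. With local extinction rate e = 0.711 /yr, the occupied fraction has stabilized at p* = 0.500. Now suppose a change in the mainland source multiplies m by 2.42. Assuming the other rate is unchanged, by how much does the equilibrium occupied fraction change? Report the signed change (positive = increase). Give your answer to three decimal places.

0.208

Balance m(1−p*) = e·p* gives m = e·p*/(1−p*) = 0.711×0.50000/0.50000 = 0.71100.
New p* = m/(m+e) = 1.72062/(1.72062+0.71100) = 0.70760.
Δp* = 0.70760 − 0.50000 = +0.20760.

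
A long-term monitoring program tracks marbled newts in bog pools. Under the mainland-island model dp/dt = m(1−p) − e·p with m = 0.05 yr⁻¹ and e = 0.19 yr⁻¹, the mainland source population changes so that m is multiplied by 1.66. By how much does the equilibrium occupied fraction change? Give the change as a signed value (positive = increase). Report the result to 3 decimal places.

0.096

Before: p* = 0.05/(0.05+0.19) = 0.2083.
After: m = 0.083, e = 0.19; p* = 0.083/0.2730 = 0.3040.
Δp* = 0.3040 − 0.2083 = +0.0957.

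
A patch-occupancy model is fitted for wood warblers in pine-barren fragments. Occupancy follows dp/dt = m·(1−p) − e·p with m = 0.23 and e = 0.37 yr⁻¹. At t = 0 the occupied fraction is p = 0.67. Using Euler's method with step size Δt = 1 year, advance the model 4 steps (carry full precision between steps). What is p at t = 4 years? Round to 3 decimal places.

0.391

Update rule: p ← p + [m·(1−p) − e·p]·Δt with Δt = 1.
t = 1: p = 0.67000 + (-0.17200) = 0.49800
t = 2: p = 0.49800 + (-0.06880) = 0.42920
t = 3: p = 0.42920 + (-0.02752) = 0.40168
t = 4: p = 0.40168 + (-0.01101) = 0.39067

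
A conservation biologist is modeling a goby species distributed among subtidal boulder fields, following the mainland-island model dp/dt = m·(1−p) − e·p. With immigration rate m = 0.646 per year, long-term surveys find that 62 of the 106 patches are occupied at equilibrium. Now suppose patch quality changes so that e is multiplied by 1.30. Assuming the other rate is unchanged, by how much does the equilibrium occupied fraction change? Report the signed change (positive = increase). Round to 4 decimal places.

Observed p* = 62/106 = 0.58491.
Balance m(1−p*) = e·p* gives e = m(1−p*)/p* = 0.646×0.41509/0.58491 = 0.45844.
New p* = m/(m+e) = 0.64600/(0.64600+0.59597) = 0.52014.
Δp* = 0.52014 − 0.58491 = -0.06477.

-0.0648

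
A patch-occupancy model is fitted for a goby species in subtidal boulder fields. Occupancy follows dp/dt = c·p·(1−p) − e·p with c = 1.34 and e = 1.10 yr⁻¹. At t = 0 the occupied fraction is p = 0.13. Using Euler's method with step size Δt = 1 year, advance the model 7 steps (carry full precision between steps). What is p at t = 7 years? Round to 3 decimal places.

Update rule: p ← p + [c·p·(1−p) − e·p]·Δt with Δt = 1.
p: 0.13000 → 0.13855  (Δp = +0.00855)
p: 0.13855 → 0.14608  (Δp = +0.00753)
p: 0.14608 → 0.15255  (Δp = +0.00646)
p: 0.15255 → 0.15798  (Δp = +0.00543)
p: 0.15798 → 0.16245  (Δp = +0.00447)
p: 0.16245 → 0.16607  (Δp = +0.00363)
p: 0.16607 → 0.16897  (Δp = +0.00290)

0.169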